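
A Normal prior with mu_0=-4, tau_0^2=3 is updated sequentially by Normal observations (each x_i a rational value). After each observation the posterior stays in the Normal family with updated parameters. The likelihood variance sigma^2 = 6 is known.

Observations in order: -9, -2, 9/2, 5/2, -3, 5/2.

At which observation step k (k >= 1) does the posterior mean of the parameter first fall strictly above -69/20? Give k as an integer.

k = 3

obs 1: x=-9 → posterior Normal(-17/3, 2)
obs 2: x=-2 → posterior Normal(-19/4, 3/2)
obs 3: x=9/2 → posterior Normal(-29/10, 6/5)
obs 4: x=5/2 → posterior Normal(-2, 1)
obs 5: x=-3 → posterior Normal(-15/7, 6/7)
obs 6: x=5/2 → posterior Normal(-25/16, 3/4)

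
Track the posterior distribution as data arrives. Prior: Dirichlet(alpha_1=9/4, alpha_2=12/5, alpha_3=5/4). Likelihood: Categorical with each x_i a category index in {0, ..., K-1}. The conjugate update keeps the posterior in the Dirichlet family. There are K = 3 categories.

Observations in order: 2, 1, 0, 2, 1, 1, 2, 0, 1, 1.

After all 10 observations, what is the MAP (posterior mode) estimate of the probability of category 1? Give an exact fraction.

obs 1: x=2 → posterior Dirichlet(9/4, 12/5, 9/4)
obs 2: x=1 → posterior Dirichlet(9/4, 17/5, 9/4)
obs 3: x=0 → posterior Dirichlet(13/4, 17/5, 9/4)
obs 4: x=2 → posterior Dirichlet(13/4, 17/5, 13/4)
obs 5: x=1 → posterior Dirichlet(13/4, 22/5, 13/4)
obs 6: x=1 → posterior Dirichlet(13/4, 27/5, 13/4)
obs 7: x=2 → posterior Dirichlet(13/4, 27/5, 17/4)
obs 8: x=0 → posterior Dirichlet(17/4, 27/5, 17/4)
obs 9: x=1 → posterior Dirichlet(17/4, 32/5, 17/4)
obs 10: x=1 → posterior Dirichlet(17/4, 37/5, 17/4)

64/129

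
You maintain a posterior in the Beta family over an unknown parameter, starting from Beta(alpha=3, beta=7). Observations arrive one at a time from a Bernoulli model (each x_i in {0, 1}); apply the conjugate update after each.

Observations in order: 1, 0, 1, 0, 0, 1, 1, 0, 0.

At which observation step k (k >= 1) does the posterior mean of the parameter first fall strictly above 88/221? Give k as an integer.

obs 1: x=1 → posterior Beta(4, 7)
obs 2: x=0 → posterior Beta(4, 8)
obs 3: x=1 → posterior Beta(5, 8)
obs 4: x=0 → posterior Beta(5, 9)
obs 5: x=0 → posterior Beta(5, 10)
obs 6: x=1 → posterior Beta(6, 10)
obs 7: x=1 → posterior Beta(7, 10)
obs 8: x=0 → posterior Beta(7, 11)
obs 9: x=0 → posterior Beta(7, 12)

k = 7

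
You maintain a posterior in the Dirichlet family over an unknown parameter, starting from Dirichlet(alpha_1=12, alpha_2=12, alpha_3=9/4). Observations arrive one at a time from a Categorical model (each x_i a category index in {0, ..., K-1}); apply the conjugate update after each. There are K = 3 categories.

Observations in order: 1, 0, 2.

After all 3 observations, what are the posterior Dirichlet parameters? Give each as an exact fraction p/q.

alpha_1=13, alpha_2=13, alpha_3=13/4

obs 1: x=1 → posterior Dirichlet(12, 13, 9/4)
obs 2: x=0 → posterior Dirichlet(13, 13, 9/4)
obs 3: x=2 → posterior Dirichlet(13, 13, 13/4)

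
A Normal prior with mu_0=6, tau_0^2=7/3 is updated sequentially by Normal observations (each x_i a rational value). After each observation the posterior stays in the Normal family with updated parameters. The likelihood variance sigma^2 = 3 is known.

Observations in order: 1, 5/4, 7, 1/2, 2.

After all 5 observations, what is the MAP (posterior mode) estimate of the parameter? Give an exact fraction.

obs 1: x=1 → posterior Normal(61/16, 21/16)
obs 2: x=5/4 → posterior Normal(279/92, 21/23)
obs 3: x=7 → posterior Normal(95/24, 7/10)
obs 4: x=1/2 → posterior Normal(489/148, 21/37)
obs 5: x=2 → posterior Normal(545/176, 21/44)

545/176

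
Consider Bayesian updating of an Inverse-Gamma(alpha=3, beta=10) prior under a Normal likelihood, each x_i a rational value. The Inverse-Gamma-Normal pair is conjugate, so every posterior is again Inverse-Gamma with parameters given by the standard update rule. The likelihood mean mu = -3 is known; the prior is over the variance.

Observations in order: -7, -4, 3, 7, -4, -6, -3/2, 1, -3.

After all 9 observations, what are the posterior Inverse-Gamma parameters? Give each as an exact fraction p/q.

obs 1: x=-7 → posterior Inverse-Gamma(7/2, 18)
obs 2: x=-4 → posterior Inverse-Gamma(4, 37/2)
obs 3: x=3 → posterior Inverse-Gamma(9/2, 73/2)
obs 4: x=7 → posterior Inverse-Gamma(5, 173/2)
obs 5: x=-4 → posterior Inverse-Gamma(11/2, 87)
obs 6: x=-6 → posterior Inverse-Gamma(6, 183/2)
obs 7: x=-3/2 → posterior Inverse-Gamma(13/2, 741/8)
obs 8: x=1 → posterior Inverse-Gamma(7, 805/8)
obs 9: x=-3 → posterior Inverse-Gamma(15/2, 805/8)

alpha=15/2, beta=805/8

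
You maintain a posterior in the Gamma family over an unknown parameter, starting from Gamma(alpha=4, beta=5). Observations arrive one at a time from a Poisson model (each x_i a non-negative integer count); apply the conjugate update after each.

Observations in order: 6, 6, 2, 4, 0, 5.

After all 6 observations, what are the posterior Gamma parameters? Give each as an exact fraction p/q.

alpha=27, beta=11

obs 1: x=6 → posterior Gamma(10, 6)
obs 2: x=6 → posterior Gamma(16, 7)
obs 3: x=2 → posterior Gamma(18, 8)
obs 4: x=4 → posterior Gamma(22, 9)
obs 5: x=0 → posterior Gamma(22, 10)
obs 6: x=5 → posterior Gamma(27, 11)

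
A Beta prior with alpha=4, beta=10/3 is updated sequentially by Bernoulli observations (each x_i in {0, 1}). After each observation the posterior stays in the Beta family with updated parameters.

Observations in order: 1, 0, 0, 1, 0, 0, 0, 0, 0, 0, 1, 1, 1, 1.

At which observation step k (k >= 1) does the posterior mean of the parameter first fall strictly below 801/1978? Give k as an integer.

k = 8

obs 1: x=1 → posterior Beta(5, 10/3)
obs 2: x=0 → posterior Beta(5, 13/3)
obs 3: x=0 → posterior Beta(5, 16/3)
obs 4: x=1 → posterior Beta(6, 16/3)
obs 5: x=0 → posterior Beta(6, 19/3)
obs 6: x=0 → posterior Beta(6, 22/3)
obs 7: x=0 → posterior Beta(6, 25/3)
obs 8: x=0 → posterior Beta(6, 28/3)
obs 9: x=0 → posterior Beta(6, 31/3)
obs 10: x=0 → posterior Beta(6, 34/3)
obs 11: x=1 → posterior Beta(7, 34/3)
obs 12: x=1 → posterior Beta(8, 34/3)
obs 13: x=1 → posterior Beta(9, 34/3)
obs 14: x=1 → posterior Beta(10, 34/3)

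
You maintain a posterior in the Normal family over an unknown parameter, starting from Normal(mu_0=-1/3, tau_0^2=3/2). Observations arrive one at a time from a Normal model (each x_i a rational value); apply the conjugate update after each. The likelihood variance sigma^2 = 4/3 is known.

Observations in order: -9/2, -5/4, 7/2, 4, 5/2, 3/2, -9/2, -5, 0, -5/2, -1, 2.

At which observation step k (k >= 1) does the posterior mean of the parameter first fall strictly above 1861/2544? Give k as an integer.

obs 1: x=-9/2 → posterior Normal(-259/102, 12/17)
obs 2: x=-5/4 → posterior Normal(-653/312, 6/13)
obs 3: x=7/2 → posterior Normal(-55/84, 12/35)
obs 4: x=4 → posterior Normal(157/528, 3/11)
obs 5: x=5/2 → posterior Normal(427/636, 12/53)
obs 6: x=3/2 → posterior Normal(19/24, 6/31)
obs 7: x=-9/2 → posterior Normal(103/852, 12/71)
obs 8: x=-5 → posterior Normal(-437/960, 3/20)
obs 9: x=0 → posterior Normal(-437/1068, 12/89)
obs 10: x=-5/2 → posterior Normal(-101/168, 6/49)
obs 11: x=-1 → posterior Normal(-815/1284, 12/107)
obs 12: x=2 → posterior Normal(-599/1392, 3/29)

k = 6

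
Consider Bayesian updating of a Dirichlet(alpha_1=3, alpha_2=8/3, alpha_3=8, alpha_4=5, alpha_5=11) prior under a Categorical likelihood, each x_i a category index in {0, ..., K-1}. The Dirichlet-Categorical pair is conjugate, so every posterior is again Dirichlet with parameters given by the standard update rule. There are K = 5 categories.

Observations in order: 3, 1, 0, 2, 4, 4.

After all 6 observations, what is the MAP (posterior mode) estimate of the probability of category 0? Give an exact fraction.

obs 1: x=3 → posterior Dirichlet(3, 8/3, 8, 6, 11)
obs 2: x=1 → posterior Dirichlet(3, 11/3, 8, 6, 11)
obs 3: x=0 → posterior Dirichlet(4, 11/3, 8, 6, 11)
obs 4: x=2 → posterior Dirichlet(4, 11/3, 9, 6, 11)
obs 5: x=4 → posterior Dirichlet(4, 11/3, 9, 6, 12)
obs 6: x=4 → posterior Dirichlet(4, 11/3, 9, 6, 13)

9/92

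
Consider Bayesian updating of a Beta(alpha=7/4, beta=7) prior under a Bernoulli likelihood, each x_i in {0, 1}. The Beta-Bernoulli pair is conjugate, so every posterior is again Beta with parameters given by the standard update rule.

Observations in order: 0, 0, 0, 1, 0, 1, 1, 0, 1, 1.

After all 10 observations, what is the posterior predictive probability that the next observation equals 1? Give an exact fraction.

9/25

obs 1: x=0 → posterior Beta(7/4, 8)
obs 2: x=0 → posterior Beta(7/4, 9)
obs 3: x=0 → posterior Beta(7/4, 10)
obs 4: x=1 → posterior Beta(11/4, 10)
obs 5: x=0 → posterior Beta(11/4, 11)
obs 6: x=1 → posterior Beta(15/4, 11)
obs 7: x=1 → posterior Beta(19/4, 11)
obs 8: x=0 → posterior Beta(19/4, 12)
obs 9: x=1 → posterior Beta(23/4, 12)
obs 10: x=1 → posterior Beta(27/4, 12)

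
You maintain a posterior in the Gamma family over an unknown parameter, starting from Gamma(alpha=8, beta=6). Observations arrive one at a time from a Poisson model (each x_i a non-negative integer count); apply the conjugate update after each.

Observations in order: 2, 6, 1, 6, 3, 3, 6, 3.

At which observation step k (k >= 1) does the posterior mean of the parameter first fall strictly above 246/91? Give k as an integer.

k = 8

obs 1: x=2 → posterior Gamma(10, 7)
obs 2: x=6 → posterior Gamma(16, 8)
obs 3: x=1 → posterior Gamma(17, 9)
obs 4: x=6 → posterior Gamma(23, 10)
obs 5: x=3 → posterior Gamma(26, 11)
obs 6: x=3 → posterior Gamma(29, 12)
obs 7: x=6 → posterior Gamma(35, 13)
obs 8: x=3 → posterior Gamma(38, 14)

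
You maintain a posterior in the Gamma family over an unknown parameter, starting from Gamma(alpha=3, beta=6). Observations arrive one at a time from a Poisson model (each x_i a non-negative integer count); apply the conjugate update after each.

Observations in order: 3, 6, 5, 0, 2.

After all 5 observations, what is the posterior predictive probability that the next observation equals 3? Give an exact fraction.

obs 1: x=3 → posterior Gamma(6, 7)
obs 2: x=6 → posterior Gamma(12, 8)
obs 3: x=5 → posterior Gamma(17, 9)
obs 4: x=0 → posterior Gamma(17, 10)
obs 5: x=2 → posterior Gamma(19, 11)

40670795148195673283515/276030719456218208796672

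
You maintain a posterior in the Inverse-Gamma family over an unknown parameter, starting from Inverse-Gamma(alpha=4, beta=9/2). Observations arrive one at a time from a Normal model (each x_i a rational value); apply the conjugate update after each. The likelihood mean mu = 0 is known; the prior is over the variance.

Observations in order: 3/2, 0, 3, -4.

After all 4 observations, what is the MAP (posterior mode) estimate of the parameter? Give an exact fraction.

145/56

obs 1: x=3/2 → posterior Inverse-Gamma(9/2, 45/8)
obs 2: x=0 → posterior Inverse-Gamma(5, 45/8)
obs 3: x=3 → posterior Inverse-Gamma(11/2, 81/8)
obs 4: x=-4 → posterior Inverse-Gamma(6, 145/8)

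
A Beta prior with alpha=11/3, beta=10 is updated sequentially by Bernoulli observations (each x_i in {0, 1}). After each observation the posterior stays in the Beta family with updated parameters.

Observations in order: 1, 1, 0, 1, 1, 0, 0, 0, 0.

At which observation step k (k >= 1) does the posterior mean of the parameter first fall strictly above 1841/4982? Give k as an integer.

k = 4

obs 1: x=1 → posterior Beta(14/3, 10)
obs 2: x=1 → posterior Beta(17/3, 10)
obs 3: x=0 → posterior Beta(17/3, 11)
obs 4: x=1 → posterior Beta(20/3, 11)
obs 5: x=1 → posterior Beta(23/3, 11)
obs 6: x=0 → posterior Beta(23/3, 12)
obs 7: x=0 → posterior Beta(23/3, 13)
obs 8: x=0 → posterior Beta(23/3, 14)
obs 9: x=0 → posterior Beta(23/3, 15)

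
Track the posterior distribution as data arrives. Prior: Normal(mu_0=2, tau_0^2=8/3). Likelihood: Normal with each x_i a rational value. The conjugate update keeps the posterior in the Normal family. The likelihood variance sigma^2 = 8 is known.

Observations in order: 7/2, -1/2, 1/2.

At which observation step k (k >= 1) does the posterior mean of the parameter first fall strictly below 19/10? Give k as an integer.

k = 2

obs 1: x=7/2 → posterior Normal(19/8, 2)
obs 2: x=-1/2 → posterior Normal(9/5, 8/5)
obs 3: x=1/2 → posterior Normal(19/12, 4/3)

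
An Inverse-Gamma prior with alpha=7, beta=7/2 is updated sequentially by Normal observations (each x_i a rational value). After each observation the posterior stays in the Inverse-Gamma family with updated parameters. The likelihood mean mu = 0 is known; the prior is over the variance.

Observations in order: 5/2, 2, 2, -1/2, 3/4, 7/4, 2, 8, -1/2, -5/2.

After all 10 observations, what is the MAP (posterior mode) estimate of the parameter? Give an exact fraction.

797/208

obs 1: x=5/2 → posterior Inverse-Gamma(15/2, 53/8)
obs 2: x=2 → posterior Inverse-Gamma(8, 69/8)
obs 3: x=2 → posterior Inverse-Gamma(17/2, 85/8)
obs 4: x=-1/2 → posterior Inverse-Gamma(9, 43/4)
obs 5: x=3/4 → posterior Inverse-Gamma(19/2, 353/32)
obs 6: x=7/4 → posterior Inverse-Gamma(10, 201/16)
obs 7: x=2 → posterior Inverse-Gamma(21/2, 233/16)
obs 8: x=8 → posterior Inverse-Gamma(11, 745/16)
obs 9: x=-1/2 → posterior Inverse-Gamma(23/2, 747/16)
obs 10: x=-5/2 → posterior Inverse-Gamma(12, 797/16)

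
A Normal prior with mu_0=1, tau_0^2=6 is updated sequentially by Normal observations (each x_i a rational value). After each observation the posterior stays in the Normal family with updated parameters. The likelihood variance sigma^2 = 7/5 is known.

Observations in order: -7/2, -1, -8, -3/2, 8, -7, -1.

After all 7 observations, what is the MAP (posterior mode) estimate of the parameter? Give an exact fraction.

-59/31

obs 1: x=-7/2 → posterior Normal(-98/37, 42/37)
obs 2: x=-1 → posterior Normal(-128/67, 42/67)
obs 3: x=-8 → posterior Normal(-368/97, 42/97)
obs 4: x=-3/2 → posterior Normal(-413/127, 42/127)
obs 5: x=8 → posterior Normal(-173/157, 42/157)
obs 6: x=-7 → posterior Normal(-383/187, 42/187)
obs 7: x=-1 → posterior Normal(-59/31, 6/31)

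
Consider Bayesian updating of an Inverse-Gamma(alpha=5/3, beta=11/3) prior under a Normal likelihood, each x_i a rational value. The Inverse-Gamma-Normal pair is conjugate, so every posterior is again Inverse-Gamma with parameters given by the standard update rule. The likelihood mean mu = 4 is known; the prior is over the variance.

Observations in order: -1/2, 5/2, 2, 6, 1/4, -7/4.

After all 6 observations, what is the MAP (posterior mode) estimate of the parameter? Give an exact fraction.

obs 1: x=-1/2 → posterior Inverse-Gamma(13/6, 331/24)
obs 2: x=5/2 → posterior Inverse-Gamma(8/3, 179/12)
obs 3: x=2 → posterior Inverse-Gamma(19/6, 203/12)
obs 4: x=6 → posterior Inverse-Gamma(11/3, 227/12)
obs 5: x=1/4 → posterior Inverse-Gamma(25/6, 2491/96)
obs 6: x=-7/4 → posterior Inverse-Gamma(14/3, 2039/48)

2039/272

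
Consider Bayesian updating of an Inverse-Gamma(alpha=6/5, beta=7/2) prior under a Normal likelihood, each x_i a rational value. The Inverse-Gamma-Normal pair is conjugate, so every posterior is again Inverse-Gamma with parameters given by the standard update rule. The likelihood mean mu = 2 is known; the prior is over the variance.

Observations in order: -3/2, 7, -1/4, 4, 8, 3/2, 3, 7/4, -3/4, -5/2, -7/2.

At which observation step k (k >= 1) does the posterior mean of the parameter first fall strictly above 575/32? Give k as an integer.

k = 2

obs 1: x=-3/2 → posterior Inverse-Gamma(17/10, 77/8)
obs 2: x=7 → posterior Inverse-Gamma(11/5, 177/8)
obs 3: x=-1/4 → posterior Inverse-Gamma(27/10, 789/32)
obs 4: x=4 → posterior Inverse-Gamma(16/5, 853/32)
obs 5: x=8 → posterior Inverse-Gamma(37/10, 1429/32)
obs 6: x=3/2 → posterior Inverse-Gamma(21/5, 1433/32)
obs 7: x=3 → posterior Inverse-Gamma(47/10, 1449/32)
obs 8: x=7/4 → posterior Inverse-Gamma(26/5, 725/16)
obs 9: x=-3/4 → posterior Inverse-Gamma(57/10, 1571/32)
obs 10: x=-5/2 → posterior Inverse-Gamma(31/5, 1895/32)
obs 11: x=-7/2 → posterior Inverse-Gamma(67/10, 2379/32)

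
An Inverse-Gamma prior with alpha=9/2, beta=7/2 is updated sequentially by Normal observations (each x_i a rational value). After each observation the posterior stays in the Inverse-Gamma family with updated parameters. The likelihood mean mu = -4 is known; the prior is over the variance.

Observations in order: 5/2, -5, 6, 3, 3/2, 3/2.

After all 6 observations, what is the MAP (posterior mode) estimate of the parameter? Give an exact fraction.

1039/68

obs 1: x=5/2 → posterior Inverse-Gamma(5, 197/8)
obs 2: x=-5 → posterior Inverse-Gamma(11/2, 201/8)
obs 3: x=6 → posterior Inverse-Gamma(6, 601/8)
obs 4: x=3 → posterior Inverse-Gamma(13/2, 797/8)
obs 5: x=3/2 → posterior Inverse-Gamma(7, 459/4)
obs 6: x=3/2 → posterior Inverse-Gamma(15/2, 1039/8)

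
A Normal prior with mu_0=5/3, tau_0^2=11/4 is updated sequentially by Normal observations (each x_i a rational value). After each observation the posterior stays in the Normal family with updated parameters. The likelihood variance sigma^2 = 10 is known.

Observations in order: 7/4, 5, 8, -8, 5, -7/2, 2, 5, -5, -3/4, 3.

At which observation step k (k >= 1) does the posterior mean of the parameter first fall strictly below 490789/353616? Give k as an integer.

k = 9

obs 1: x=7/4 → posterior Normal(1031/612, 110/51)
obs 2: x=5 → posterior Normal(1691/744, 55/31)
obs 3: x=8 → posterior Normal(2747/876, 110/73)
obs 4: x=-8 → posterior Normal(1691/1008, 55/42)
obs 5: x=5 → posterior Normal(2351/1140, 22/19)
obs 6: x=-7/2 → posterior Normal(1889/1272, 55/53)
obs 7: x=2 → posterior Normal(2153/1404, 110/117)
obs 8: x=5 → posterior Normal(2813/1536, 55/64)
obs 9: x=-5 → posterior Normal(2153/1668, 110/139)
obs 10: x=-3/4 → posterior Normal(1027/900, 11/15)
obs 11: x=3 → posterior Normal(175/138, 110/161)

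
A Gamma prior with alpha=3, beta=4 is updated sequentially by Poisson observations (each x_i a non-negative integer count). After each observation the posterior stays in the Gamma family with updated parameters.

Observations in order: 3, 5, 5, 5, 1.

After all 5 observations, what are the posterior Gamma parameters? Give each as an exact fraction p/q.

alpha=22, beta=9

obs 1: x=3 → posterior Gamma(6, 5)
obs 2: x=5 → posterior Gamma(11, 6)
obs 3: x=5 → posterior Gamma(16, 7)
obs 4: x=5 → posterior Gamma(21, 8)
obs 5: x=1 → posterior Gamma(22, 9)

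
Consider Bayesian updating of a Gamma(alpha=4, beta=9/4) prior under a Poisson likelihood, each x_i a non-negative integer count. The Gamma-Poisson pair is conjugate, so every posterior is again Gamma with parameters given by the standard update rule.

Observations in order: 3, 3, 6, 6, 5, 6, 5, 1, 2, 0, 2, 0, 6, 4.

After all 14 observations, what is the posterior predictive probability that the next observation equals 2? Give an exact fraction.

obs 1: x=3 → posterior Gamma(7, 13/4)
obs 2: x=3 → posterior Gamma(10, 17/4)
obs 3: x=6 → posterior Gamma(16, 21/4)
obs 4: x=6 → posterior Gamma(22, 25/4)
obs 5: x=5 → posterior Gamma(27, 29/4)
obs 6: x=6 → posterior Gamma(33, 33/4)
obs 7: x=5 → posterior Gamma(38, 37/4)
obs 8: x=1 → posterior Gamma(39, 41/4)
obs 9: x=2 → posterior Gamma(41, 45/4)
obs 10: x=0 → posterior Gamma(41, 49/4)
obs 11: x=2 → posterior Gamma(43, 53/4)
obs 12: x=0 → posterior Gamma(43, 57/4)
obs 13: x=6 → posterior Gamma(49, 61/4)
obs 14: x=4 → posterior Gamma(53, 65/4)

1029920622615643852018401285196182124504828294359674107327828274094372318359091877937316894531250000/5073833673237834761254749296292119456711577943821988518731529519400268776217803092013256318946240087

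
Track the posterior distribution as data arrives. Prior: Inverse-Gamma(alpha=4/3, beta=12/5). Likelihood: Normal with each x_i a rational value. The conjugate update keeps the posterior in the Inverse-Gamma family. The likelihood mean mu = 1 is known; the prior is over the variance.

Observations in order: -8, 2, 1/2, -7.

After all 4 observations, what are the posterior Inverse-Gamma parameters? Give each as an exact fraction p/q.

obs 1: x=-8 → posterior Inverse-Gamma(11/6, 429/10)
obs 2: x=2 → posterior Inverse-Gamma(7/3, 217/5)
obs 3: x=1/2 → posterior Inverse-Gamma(17/6, 1741/40)
obs 4: x=-7 → posterior Inverse-Gamma(10/3, 3021/40)

alpha=10/3, beta=3021/40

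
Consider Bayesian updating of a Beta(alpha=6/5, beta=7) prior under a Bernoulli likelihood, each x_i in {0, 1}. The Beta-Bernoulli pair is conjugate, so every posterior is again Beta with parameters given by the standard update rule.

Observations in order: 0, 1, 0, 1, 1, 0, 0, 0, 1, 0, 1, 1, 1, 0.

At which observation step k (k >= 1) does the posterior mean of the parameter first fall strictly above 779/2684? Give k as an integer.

k = 5

obs 1: x=0 → posterior Beta(6/5, 8)
obs 2: x=1 → posterior Beta(11/5, 8)
obs 3: x=0 → posterior Beta(11/5, 9)
obs 4: x=1 → posterior Beta(16/5, 9)
obs 5: x=1 → posterior Beta(21/5, 9)
obs 6: x=0 → posterior Beta(21/5, 10)
obs 7: x=0 → posterior Beta(21/5, 11)
obs 8: x=0 → posterior Beta(21/5, 12)
obs 9: x=1 → posterior Beta(26/5, 12)
obs 10: x=0 → posterior Beta(26/5, 13)
obs 11: x=1 → posterior Beta(31/5, 13)
obs 12: x=1 → posterior Beta(36/5, 13)
obs 13: x=1 → posterior Beta(41/5, 13)
obs 14: x=0 → posterior Beta(41/5, 14)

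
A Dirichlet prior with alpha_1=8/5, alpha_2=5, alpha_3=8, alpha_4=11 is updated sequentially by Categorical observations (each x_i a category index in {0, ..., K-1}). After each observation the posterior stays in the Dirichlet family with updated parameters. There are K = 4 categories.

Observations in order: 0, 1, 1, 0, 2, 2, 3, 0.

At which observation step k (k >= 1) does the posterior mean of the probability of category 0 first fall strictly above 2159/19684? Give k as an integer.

k = 4

obs 1: x=0 → posterior Dirichlet(13/5, 5, 8, 11)
obs 2: x=1 → posterior Dirichlet(13/5, 6, 8, 11)
obs 3: x=1 → posterior Dirichlet(13/5, 7, 8, 11)
obs 4: x=0 → posterior Dirichlet(18/5, 7, 8, 11)
obs 5: x=2 → posterior Dirichlet(18/5, 7, 9, 11)
obs 6: x=2 → posterior Dirichlet(18/5, 7, 10, 11)
obs 7: x=3 → posterior Dirichlet(18/5, 7, 10, 12)
obs 8: x=0 → posterior Dirichlet(23/5, 7, 10, 12)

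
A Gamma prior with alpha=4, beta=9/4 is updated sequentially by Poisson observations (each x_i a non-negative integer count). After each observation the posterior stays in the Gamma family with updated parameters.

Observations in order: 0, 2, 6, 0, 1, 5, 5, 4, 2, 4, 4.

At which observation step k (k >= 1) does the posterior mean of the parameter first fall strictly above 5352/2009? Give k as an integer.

k = 10

obs 1: x=0 → posterior Gamma(4, 13/4)
obs 2: x=2 → posterior Gamma(6, 17/4)
obs 3: x=6 → posterior Gamma(12, 21/4)
obs 4: x=0 → posterior Gamma(12, 25/4)
obs 5: x=1 → posterior Gamma(13, 29/4)
obs 6: x=5 → posterior Gamma(18, 33/4)
obs 7: x=5 → posterior Gamma(23, 37/4)
obs 8: x=4 → posterior Gamma(27, 41/4)
obs 9: x=2 → posterior Gamma(29, 45/4)
obs 10: x=4 → posterior Gamma(33, 49/4)
obs 11: x=4 → posterior Gamma(37, 53/4)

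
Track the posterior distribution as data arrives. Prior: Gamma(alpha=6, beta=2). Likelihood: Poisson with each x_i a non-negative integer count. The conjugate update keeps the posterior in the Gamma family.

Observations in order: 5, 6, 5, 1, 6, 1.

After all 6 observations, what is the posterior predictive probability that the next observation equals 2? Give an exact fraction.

191880706089233942609364254720/1144561273430837494885949696427

obs 1: x=5 → posterior Gamma(11, 3)
obs 2: x=6 → posterior Gamma(17, 4)
obs 3: x=5 → posterior Gamma(22, 5)
obs 4: x=1 → posterior Gamma(23, 6)
obs 5: x=6 → posterior Gamma(29, 7)
obs 6: x=1 → posterior Gamma(30, 8)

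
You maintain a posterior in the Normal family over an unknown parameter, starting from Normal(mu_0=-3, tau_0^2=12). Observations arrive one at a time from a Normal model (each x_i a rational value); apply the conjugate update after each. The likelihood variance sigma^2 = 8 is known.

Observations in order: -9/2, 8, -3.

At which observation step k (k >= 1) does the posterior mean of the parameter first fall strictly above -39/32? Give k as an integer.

k = 2

obs 1: x=-9/2 → posterior Normal(-39/10, 24/5)
obs 2: x=8 → posterior Normal(9/16, 3)
obs 3: x=-3 → posterior Normal(-9/22, 24/11)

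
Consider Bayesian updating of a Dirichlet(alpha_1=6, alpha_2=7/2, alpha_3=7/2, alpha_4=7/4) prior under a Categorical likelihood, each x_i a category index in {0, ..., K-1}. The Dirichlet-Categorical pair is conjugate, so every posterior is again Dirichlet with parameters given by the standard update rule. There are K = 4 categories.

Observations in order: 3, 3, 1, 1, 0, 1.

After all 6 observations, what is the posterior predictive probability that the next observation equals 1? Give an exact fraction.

26/83

obs 1: x=3 → posterior Dirichlet(6, 7/2, 7/2, 11/4)
obs 2: x=3 → posterior Dirichlet(6, 7/2, 7/2, 15/4)
obs 3: x=1 → posterior Dirichlet(6, 9/2, 7/2, 15/4)
obs 4: x=1 → posterior Dirichlet(6, 11/2, 7/2, 15/4)
obs 5: x=0 → posterior Dirichlet(7, 11/2, 7/2, 15/4)
obs 6: x=1 → posterior Dirichlet(7, 13/2, 7/2, 15/4)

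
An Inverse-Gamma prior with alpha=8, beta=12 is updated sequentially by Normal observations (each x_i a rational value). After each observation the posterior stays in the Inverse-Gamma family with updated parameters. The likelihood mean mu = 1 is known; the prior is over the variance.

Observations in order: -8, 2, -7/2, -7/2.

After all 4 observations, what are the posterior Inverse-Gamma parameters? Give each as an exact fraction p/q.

obs 1: x=-8 → posterior Inverse-Gamma(17/2, 105/2)
obs 2: x=2 → posterior Inverse-Gamma(9, 53)
obs 3: x=-7/2 → posterior Inverse-Gamma(19/2, 505/8)
obs 4: x=-7/2 → posterior Inverse-Gamma(10, 293/4)

alpha=10, beta=293/4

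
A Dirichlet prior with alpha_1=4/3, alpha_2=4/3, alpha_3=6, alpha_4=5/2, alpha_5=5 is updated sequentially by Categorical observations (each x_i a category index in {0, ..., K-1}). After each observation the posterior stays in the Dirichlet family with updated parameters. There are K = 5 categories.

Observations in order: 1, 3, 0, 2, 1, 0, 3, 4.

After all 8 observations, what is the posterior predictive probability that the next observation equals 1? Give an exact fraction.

obs 1: x=1 → posterior Dirichlet(4/3, 7/3, 6, 5/2, 5)
obs 2: x=3 → posterior Dirichlet(4/3, 7/3, 6, 7/2, 5)
obs 3: x=0 → posterior Dirichlet(7/3, 7/3, 6, 7/2, 5)
obs 4: x=2 → posterior Dirichlet(7/3, 7/3, 7, 7/2, 5)
obs 5: x=1 → posterior Dirichlet(7/3, 10/3, 7, 7/2, 5)
obs 6: x=0 → posterior Dirichlet(10/3, 10/3, 7, 7/2, 5)
obs 7: x=3 → posterior Dirichlet(10/3, 10/3, 7, 9/2, 5)
obs 8: x=4 → posterior Dirichlet(10/3, 10/3, 7, 9/2, 6)

4/29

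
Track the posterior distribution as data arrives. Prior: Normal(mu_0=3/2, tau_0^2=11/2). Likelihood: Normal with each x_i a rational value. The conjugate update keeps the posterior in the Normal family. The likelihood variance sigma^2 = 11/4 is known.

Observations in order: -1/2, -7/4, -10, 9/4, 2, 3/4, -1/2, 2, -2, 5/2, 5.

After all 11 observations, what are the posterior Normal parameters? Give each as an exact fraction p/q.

mu_0=1/23, tau_0^2=11/46

obs 1: x=-1/2 → posterior Normal(1/6, 11/6)
obs 2: x=-7/4 → posterior Normal(-3/5, 11/10)
obs 3: x=-10 → posterior Normal(-23/7, 11/14)
obs 4: x=9/4 → posterior Normal(-37/18, 11/18)
obs 5: x=2 → posterior Normal(-29/22, 1/2)
obs 6: x=3/4 → posterior Normal(-1, 11/26)
obs 7: x=-1/2 → posterior Normal(-14/15, 11/30)
obs 8: x=2 → posterior Normal(-10/17, 11/34)
obs 9: x=-2 → posterior Normal(-14/19, 11/38)
obs 10: x=5/2 → posterior Normal(-3/7, 11/42)
obs 11: x=5 → posterior Normal(1/23, 11/46)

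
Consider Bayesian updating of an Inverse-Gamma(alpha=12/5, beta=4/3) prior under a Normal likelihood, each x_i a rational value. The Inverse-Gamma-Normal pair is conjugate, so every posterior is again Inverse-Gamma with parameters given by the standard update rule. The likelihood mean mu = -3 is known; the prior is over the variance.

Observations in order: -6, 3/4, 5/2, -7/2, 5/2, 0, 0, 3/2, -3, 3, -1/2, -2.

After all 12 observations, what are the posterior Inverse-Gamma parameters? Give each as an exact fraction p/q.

alpha=42/5, beta=8063/96

obs 1: x=-6 → posterior Inverse-Gamma(29/10, 35/6)
obs 2: x=3/4 → posterior Inverse-Gamma(17/5, 1235/96)
obs 3: x=5/2 → posterior Inverse-Gamma(39/10, 2687/96)
obs 4: x=-7/2 → posterior Inverse-Gamma(22/5, 2699/96)
obs 5: x=5/2 → posterior Inverse-Gamma(49/10, 4151/96)
obs 6: x=0 → posterior Inverse-Gamma(27/5, 4583/96)
obs 7: x=0 → posterior Inverse-Gamma(59/10, 5015/96)
obs 8: x=3/2 → posterior Inverse-Gamma(32/5, 5987/96)
obs 9: x=-3 → posterior Inverse-Gamma(69/10, 5987/96)
obs 10: x=3 → posterior Inverse-Gamma(37/5, 7715/96)
obs 11: x=-1/2 → posterior Inverse-Gamma(79/10, 8015/96)
obs 12: x=-2 → posterior Inverse-Gamma(42/5, 8063/96)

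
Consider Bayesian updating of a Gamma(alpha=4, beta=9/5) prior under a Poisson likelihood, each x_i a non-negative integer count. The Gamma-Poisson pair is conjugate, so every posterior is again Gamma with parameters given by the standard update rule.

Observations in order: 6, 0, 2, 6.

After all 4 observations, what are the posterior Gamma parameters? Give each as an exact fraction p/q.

alpha=18, beta=29/5

obs 1: x=6 → posterior Gamma(10, 14/5)
obs 2: x=0 → posterior Gamma(10, 19/5)
obs 3: x=2 → posterior Gamma(12, 24/5)
obs 4: x=6 → posterior Gamma(18, 29/5)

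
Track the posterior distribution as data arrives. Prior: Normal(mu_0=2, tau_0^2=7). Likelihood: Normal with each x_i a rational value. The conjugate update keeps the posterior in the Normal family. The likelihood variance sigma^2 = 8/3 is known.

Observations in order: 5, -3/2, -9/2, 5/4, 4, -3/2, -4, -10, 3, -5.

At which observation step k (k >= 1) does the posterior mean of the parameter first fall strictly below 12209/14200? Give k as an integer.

k = 3

obs 1: x=5 → posterior Normal(121/29, 56/29)
obs 2: x=-3/2 → posterior Normal(179/100, 28/25)
obs 3: x=-9/2 → posterior Normal(-5/71, 56/71)
obs 4: x=5/4 → posterior Normal(85/368, 14/23)
obs 5: x=4 → posterior Normal(421/452, 56/113)
obs 6: x=-3/2 → posterior Normal(295/536, 28/67)
obs 7: x=-4 → posterior Normal(-41/620, 56/155)
obs 8: x=-10 → posterior Normal(-881/704, 7/22)
obs 9: x=3 → posterior Normal(-629/788, 56/197)
obs 10: x=-5 → posterior Normal(-1049/872, 28/109)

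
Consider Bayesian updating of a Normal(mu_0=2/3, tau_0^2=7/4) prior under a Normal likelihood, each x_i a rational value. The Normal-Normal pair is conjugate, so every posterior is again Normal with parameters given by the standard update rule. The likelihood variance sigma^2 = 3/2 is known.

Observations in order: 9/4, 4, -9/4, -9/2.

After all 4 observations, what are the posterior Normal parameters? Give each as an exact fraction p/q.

mu_0=1/68, tau_0^2=21/68

obs 1: x=9/4 → posterior Normal(79/52, 21/26)
obs 2: x=4 → posterior Normal(191/80, 21/40)
obs 3: x=-9/4 → posterior Normal(32/27, 7/18)
obs 4: x=-9/2 → posterior Normal(1/68, 21/68)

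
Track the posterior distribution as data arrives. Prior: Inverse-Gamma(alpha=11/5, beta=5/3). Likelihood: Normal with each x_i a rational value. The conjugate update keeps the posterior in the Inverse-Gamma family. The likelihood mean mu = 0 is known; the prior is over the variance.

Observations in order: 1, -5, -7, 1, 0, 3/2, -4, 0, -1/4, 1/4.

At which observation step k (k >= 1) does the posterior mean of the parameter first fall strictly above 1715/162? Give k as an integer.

obs 1: x=1 → posterior Inverse-Gamma(27/10, 13/6)
obs 2: x=-5 → posterior Inverse-Gamma(16/5, 44/3)
obs 3: x=-7 → posterior Inverse-Gamma(37/10, 235/6)
obs 4: x=1 → posterior Inverse-Gamma(21/5, 119/3)
obs 5: x=0 → posterior Inverse-Gamma(47/10, 119/3)
obs 6: x=3/2 → posterior Inverse-Gamma(26/5, 979/24)
obs 7: x=-4 → posterior Inverse-Gamma(57/10, 1171/24)
obs 8: x=0 → posterior Inverse-Gamma(31/5, 1171/24)
obs 9: x=-1/4 → posterior Inverse-Gamma(67/10, 4687/96)
obs 10: x=1/4 → posterior Inverse-Gamma(36/5, 2345/48)

k = 3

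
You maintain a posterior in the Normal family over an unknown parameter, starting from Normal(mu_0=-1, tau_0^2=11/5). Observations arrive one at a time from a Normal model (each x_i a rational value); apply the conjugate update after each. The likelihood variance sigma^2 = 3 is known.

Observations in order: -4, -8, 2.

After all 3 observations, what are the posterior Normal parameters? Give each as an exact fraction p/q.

mu_0=-125/48, tau_0^2=11/16

obs 1: x=-4 → posterior Normal(-59/26, 33/26)
obs 2: x=-8 → posterior Normal(-147/37, 33/37)
obs 3: x=2 → posterior Normal(-125/48, 11/16)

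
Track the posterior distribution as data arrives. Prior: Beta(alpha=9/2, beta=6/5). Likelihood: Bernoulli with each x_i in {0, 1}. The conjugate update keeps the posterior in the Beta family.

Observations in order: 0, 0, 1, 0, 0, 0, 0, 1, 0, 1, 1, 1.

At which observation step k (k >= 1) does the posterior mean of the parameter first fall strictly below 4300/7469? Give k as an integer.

k = 4

obs 1: x=0 → posterior Beta(9/2, 11/5)
obs 2: x=0 → posterior Beta(9/2, 16/5)
obs 3: x=1 → posterior Beta(11/2, 16/5)
obs 4: x=0 → posterior Beta(11/2, 21/5)
obs 5: x=0 → posterior Beta(11/2, 26/5)
obs 6: x=0 → posterior Beta(11/2, 31/5)
obs 7: x=0 → posterior Beta(11/2, 36/5)
obs 8: x=1 → posterior Beta(13/2, 36/5)
obs 9: x=0 → posterior Beta(13/2, 41/5)
obs 10: x=1 → posterior Beta(15/2, 41/5)
obs 11: x=1 → posterior Beta(17/2, 41/5)
obs 12: x=1 → posterior Beta(19/2, 41/5)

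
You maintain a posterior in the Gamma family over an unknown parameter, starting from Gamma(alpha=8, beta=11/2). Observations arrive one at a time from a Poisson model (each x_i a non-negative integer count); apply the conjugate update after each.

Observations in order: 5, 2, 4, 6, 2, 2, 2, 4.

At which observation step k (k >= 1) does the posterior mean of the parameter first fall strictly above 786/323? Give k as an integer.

k = 4

obs 1: x=5 → posterior Gamma(13, 13/2)
obs 2: x=2 → posterior Gamma(15, 15/2)
obs 3: x=4 → posterior Gamma(19, 17/2)
obs 4: x=6 → posterior Gamma(25, 19/2)
obs 5: x=2 → posterior Gamma(27, 21/2)
obs 6: x=2 → posterior Gamma(29, 23/2)
obs 7: x=2 → posterior Gamma(31, 25/2)
obs 8: x=4 → posterior Gamma(35, 27/2)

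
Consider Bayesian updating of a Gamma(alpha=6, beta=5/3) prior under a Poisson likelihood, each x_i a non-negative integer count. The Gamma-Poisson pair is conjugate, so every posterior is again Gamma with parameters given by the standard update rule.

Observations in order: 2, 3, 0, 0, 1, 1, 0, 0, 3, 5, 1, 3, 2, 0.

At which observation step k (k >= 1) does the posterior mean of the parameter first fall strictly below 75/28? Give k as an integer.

obs 1: x=2 → posterior Gamma(8, 8/3)
obs 2: x=3 → posterior Gamma(11, 11/3)
obs 3: x=0 → posterior Gamma(11, 14/3)
obs 4: x=0 → posterior Gamma(11, 17/3)
obs 5: x=1 → posterior Gamma(12, 20/3)
obs 6: x=1 → posterior Gamma(13, 23/3)
obs 7: x=0 → posterior Gamma(13, 26/3)
obs 8: x=0 → posterior Gamma(13, 29/3)
obs 9: x=3 → posterior Gamma(16, 32/3)
obs 10: x=5 → posterior Gamma(21, 35/3)
obs 11: x=1 → posterior Gamma(22, 38/3)
obs 12: x=3 → posterior Gamma(25, 41/3)
obs 13: x=2 → posterior Gamma(27, 44/3)
obs 14: x=0 → posterior Gamma(27, 47/3)

k = 3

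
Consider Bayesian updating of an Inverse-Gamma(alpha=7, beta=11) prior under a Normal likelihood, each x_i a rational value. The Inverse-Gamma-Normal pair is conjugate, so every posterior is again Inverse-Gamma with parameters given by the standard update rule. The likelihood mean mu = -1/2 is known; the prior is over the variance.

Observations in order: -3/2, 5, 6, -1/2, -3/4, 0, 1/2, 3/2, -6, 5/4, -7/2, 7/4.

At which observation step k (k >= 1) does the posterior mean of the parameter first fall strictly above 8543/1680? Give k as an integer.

obs 1: x=-3/2 → posterior Inverse-Gamma(15/2, 23/2)
obs 2: x=5 → posterior Inverse-Gamma(8, 213/8)
obs 3: x=6 → posterior Inverse-Gamma(17/2, 191/4)
obs 4: x=-1/2 → posterior Inverse-Gamma(9, 191/4)
obs 5: x=-3/4 → posterior Inverse-Gamma(19/2, 1529/32)
obs 6: x=0 → posterior Inverse-Gamma(10, 1533/32)
obs 7: x=1/2 → posterior Inverse-Gamma(21/2, 1549/32)
obs 8: x=3/2 → posterior Inverse-Gamma(11, 1613/32)
obs 9: x=-6 → posterior Inverse-Gamma(23/2, 2097/32)
obs 10: x=5/4 → posterior Inverse-Gamma(12, 1073/16)
obs 11: x=-7/2 → posterior Inverse-Gamma(25/2, 1145/16)
obs 12: x=7/4 → posterior Inverse-Gamma(13, 2371/32)

k = 3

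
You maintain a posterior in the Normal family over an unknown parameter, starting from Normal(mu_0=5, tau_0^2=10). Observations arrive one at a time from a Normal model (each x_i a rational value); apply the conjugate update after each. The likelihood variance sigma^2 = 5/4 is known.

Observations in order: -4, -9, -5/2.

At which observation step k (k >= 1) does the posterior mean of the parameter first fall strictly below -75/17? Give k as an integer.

obs 1: x=-4 → posterior Normal(-3, 10/9)
obs 2: x=-9 → posterior Normal(-99/17, 10/17)
obs 3: x=-5/2 → posterior Normal(-119/25, 2/5)

k = 2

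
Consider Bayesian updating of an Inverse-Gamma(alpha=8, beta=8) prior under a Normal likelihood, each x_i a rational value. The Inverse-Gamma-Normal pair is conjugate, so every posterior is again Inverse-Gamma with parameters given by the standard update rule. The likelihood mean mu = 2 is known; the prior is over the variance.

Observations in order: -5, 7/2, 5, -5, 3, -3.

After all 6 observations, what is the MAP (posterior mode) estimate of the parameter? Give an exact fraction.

605/96

obs 1: x=-5 → posterior Inverse-Gamma(17/2, 65/2)
obs 2: x=7/2 → posterior Inverse-Gamma(9, 269/8)
obs 3: x=5 → posterior Inverse-Gamma(19/2, 305/8)
obs 4: x=-5 → posterior Inverse-Gamma(10, 501/8)
obs 5: x=3 → posterior Inverse-Gamma(21/2, 505/8)
obs 6: x=-3 → posterior Inverse-Gamma(11, 605/8)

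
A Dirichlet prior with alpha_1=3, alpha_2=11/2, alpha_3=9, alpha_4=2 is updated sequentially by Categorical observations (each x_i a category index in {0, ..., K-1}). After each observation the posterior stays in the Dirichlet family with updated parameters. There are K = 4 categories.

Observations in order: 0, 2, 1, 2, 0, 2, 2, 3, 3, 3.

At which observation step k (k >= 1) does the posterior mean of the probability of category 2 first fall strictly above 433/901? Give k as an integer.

obs 1: x=0 → posterior Dirichlet(4, 11/2, 9, 2)
obs 2: x=2 → posterior Dirichlet(4, 11/2, 10, 2)
obs 3: x=1 → posterior Dirichlet(4, 13/2, 10, 2)
obs 4: x=2 → posterior Dirichlet(4, 13/2, 11, 2)
obs 5: x=0 → posterior Dirichlet(5, 13/2, 11, 2)
obs 6: x=2 → posterior Dirichlet(5, 13/2, 12, 2)
obs 7: x=2 → posterior Dirichlet(5, 13/2, 13, 2)
obs 8: x=3 → posterior Dirichlet(5, 13/2, 13, 3)
obs 9: x=3 → posterior Dirichlet(5, 13/2, 13, 4)
obs 10: x=3 → posterior Dirichlet(5, 13/2, 13, 5)

k = 7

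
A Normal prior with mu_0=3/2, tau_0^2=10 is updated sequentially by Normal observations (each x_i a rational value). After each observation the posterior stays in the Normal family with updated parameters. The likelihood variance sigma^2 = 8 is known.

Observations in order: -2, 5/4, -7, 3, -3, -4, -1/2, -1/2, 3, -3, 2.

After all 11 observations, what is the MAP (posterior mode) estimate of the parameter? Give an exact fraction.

obs 1: x=-2 → posterior Normal(-4/9, 40/9)
obs 2: x=5/4 → posterior Normal(9/56, 20/7)
obs 3: x=-7 → posterior Normal(-131/76, 40/19)
obs 4: x=3 → posterior Normal(-71/96, 5/3)
obs 5: x=-3 → posterior Normal(-131/116, 40/29)
obs 6: x=-4 → posterior Normal(-211/136, 20/17)
obs 7: x=-1/2 → posterior Normal(-17/12, 40/39)
obs 8: x=-1/2 → posterior Normal(-21/16, 10/11)
obs 9: x=3 → posterior Normal(-171/196, 40/49)
obs 10: x=-3 → posterior Normal(-77/72, 20/27)
obs 11: x=2 → posterior Normal(-191/236, 40/59)

-191/236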